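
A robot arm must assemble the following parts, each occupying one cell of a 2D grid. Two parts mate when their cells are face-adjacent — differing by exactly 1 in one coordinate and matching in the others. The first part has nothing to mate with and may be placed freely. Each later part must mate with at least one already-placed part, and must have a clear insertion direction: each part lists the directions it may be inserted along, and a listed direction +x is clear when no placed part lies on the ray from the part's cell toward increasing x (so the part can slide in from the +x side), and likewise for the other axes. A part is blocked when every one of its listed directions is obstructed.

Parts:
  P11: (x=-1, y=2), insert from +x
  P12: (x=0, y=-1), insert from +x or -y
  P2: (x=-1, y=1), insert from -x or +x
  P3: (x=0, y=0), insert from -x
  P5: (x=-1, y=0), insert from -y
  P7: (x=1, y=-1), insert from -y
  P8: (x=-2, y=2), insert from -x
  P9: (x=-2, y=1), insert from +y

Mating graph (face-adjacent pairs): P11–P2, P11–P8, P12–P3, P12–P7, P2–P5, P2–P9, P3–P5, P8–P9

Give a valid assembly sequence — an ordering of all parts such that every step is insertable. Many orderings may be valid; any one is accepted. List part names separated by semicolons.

1. P3@(0, 0) [-x clear] — {P3}
2. P5@(-1, 0) [-y clear] — {P3, P5}
3. P2@(-1, 1) [-x clear] — {P2, P3, P5}
4. P9@(-2, 1) [+y clear] — {P2, P3, P5, P9}
5. P8@(-2, 2) [-x clear] — {P2, P3, P5, P8, P9}
6. P11@(-1, 2) [+x clear] — {P11, P2, P3, P5, P8, P9}
7. P12@(0, -1) [+x clear] — {P11, P12, P2, P3, P5, P8, P9}
8. P7@(1, -1) [-y clear] — {P11, P12, P2, P3, P5, P7, P8, P9}

P3; P5; P2; P9; P8; P11; P12; P7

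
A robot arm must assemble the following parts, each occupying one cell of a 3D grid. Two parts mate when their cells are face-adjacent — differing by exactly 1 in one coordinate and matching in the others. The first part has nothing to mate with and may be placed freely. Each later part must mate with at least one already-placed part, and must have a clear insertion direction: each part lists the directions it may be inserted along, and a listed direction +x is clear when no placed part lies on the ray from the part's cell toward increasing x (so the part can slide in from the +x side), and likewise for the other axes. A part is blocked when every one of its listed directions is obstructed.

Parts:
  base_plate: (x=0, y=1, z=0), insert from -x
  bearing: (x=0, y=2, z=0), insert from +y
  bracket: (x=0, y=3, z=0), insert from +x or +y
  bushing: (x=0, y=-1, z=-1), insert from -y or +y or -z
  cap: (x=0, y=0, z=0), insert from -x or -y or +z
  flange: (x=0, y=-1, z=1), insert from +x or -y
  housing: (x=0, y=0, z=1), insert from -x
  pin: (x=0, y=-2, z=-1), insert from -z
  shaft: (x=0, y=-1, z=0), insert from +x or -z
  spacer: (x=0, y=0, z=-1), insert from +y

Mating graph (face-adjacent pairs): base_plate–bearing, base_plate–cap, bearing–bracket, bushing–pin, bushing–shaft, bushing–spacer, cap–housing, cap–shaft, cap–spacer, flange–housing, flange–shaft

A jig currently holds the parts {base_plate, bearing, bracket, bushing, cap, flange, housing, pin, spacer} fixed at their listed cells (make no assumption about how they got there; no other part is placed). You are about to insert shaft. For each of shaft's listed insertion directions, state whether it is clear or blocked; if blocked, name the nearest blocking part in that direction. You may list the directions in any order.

+x: clear; -z: blocked by bushing

+x: ray from shaft(0, -1, 0) has no placed part ⇒ clear
-z: nearest on ray is bushing@(0, -1, -1) ⇒ blocked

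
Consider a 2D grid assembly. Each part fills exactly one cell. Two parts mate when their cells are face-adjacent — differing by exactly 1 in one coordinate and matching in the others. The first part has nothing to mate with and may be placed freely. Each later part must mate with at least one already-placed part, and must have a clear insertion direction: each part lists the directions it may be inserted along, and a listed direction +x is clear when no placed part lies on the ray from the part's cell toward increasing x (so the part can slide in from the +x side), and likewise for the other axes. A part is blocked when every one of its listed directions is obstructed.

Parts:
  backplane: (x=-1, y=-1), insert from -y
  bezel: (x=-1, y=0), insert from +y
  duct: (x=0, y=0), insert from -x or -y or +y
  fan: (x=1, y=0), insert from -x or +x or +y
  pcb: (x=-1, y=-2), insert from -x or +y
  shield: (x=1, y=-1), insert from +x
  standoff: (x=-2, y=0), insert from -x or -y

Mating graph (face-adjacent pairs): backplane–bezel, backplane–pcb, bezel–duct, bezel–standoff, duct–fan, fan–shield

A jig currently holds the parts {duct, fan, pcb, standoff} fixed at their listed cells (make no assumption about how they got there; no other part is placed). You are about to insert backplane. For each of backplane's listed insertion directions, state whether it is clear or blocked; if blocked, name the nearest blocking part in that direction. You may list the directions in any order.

-y: blocked by pcb

-y: nearest on ray is pcb@(-1, -2) ⇒ blocked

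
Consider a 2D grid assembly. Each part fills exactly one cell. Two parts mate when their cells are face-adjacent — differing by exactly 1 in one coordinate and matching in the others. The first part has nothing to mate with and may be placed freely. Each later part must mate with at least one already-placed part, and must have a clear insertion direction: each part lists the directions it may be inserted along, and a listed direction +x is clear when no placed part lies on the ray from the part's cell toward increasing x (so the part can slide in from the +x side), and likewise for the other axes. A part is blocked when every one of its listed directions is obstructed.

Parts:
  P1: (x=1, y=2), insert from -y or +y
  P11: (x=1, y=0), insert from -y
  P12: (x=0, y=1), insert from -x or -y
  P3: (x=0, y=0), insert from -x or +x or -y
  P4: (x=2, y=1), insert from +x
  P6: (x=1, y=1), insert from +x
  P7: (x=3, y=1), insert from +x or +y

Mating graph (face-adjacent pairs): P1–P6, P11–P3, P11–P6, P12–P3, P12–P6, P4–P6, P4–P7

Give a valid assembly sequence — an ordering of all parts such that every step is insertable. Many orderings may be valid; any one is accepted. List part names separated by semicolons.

P1; P6; P12; P3; P11; P4; P7

1. P1@(1, 2) [-y clear] — {P1}
2. P6@(1, 1) [+x clear] — {P1, P6}
3. P12@(0, 1) [-x clear] — {P1, P12, P6}
4. P3@(0, 0) [-x clear] — {P1, P12, P3, P6}
5. P11@(1, 0) [-y clear] — {P1, P11, P12, P3, P6}
6. P4@(2, 1) [+x clear] — {P1, P11, P12, P3, P4, P6}
7. P7@(3, 1) [+x clear] — {P1, P11, P12, P3, P4, P6, P7}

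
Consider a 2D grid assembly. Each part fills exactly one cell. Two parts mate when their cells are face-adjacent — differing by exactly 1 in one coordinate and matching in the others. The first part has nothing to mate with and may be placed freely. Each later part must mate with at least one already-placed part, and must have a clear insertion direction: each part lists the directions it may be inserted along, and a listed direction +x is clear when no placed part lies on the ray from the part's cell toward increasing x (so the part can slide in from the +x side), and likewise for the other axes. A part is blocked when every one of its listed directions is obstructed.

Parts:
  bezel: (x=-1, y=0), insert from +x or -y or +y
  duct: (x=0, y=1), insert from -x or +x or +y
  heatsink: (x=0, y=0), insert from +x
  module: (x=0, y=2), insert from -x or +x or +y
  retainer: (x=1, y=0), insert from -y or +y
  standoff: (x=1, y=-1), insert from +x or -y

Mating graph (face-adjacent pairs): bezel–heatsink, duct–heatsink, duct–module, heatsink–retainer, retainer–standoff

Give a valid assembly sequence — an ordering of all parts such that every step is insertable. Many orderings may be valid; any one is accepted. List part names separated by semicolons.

1. bezel@(-1, 0) [+x clear] — {bezel}
2. heatsink@(0, 0) [+x clear] — {bezel, heatsink}
3. duct@(0, 1) [-x clear] — {bezel, duct, heatsink}
4. module@(0, 2) [-x clear] — {bezel, duct, heatsink, module}
5. retainer@(1, 0) [-y clear] — {bezel, duct, heatsink, module, retainer}
6. standoff@(1, -1) [+x clear] — {bezel, duct, heatsink, module, retainer, standoff}

bezel; heatsink; duct; module; retainer; standoff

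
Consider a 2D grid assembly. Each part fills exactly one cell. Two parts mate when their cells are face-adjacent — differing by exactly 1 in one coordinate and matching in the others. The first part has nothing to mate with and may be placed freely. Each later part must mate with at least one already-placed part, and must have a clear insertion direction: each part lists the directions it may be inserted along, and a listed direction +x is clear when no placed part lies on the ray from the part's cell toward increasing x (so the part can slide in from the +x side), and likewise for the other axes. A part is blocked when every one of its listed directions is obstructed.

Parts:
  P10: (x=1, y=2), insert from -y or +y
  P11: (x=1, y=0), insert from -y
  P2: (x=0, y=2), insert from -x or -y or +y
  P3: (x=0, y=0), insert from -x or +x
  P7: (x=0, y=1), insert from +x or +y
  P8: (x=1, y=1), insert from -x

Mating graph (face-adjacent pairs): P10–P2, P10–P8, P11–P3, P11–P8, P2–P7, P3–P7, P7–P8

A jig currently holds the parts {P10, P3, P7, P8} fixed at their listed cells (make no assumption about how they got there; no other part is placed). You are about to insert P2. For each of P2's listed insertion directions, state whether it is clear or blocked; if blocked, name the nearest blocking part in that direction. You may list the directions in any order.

-x: ray from P2(0, 2) has no placed part ⇒ clear
-y: nearest on ray is P7@(0, 1) ⇒ blocked
+y: ray from P2(0, 2) has no placed part ⇒ clear

+y: clear; -x: clear; -y: blocked by P7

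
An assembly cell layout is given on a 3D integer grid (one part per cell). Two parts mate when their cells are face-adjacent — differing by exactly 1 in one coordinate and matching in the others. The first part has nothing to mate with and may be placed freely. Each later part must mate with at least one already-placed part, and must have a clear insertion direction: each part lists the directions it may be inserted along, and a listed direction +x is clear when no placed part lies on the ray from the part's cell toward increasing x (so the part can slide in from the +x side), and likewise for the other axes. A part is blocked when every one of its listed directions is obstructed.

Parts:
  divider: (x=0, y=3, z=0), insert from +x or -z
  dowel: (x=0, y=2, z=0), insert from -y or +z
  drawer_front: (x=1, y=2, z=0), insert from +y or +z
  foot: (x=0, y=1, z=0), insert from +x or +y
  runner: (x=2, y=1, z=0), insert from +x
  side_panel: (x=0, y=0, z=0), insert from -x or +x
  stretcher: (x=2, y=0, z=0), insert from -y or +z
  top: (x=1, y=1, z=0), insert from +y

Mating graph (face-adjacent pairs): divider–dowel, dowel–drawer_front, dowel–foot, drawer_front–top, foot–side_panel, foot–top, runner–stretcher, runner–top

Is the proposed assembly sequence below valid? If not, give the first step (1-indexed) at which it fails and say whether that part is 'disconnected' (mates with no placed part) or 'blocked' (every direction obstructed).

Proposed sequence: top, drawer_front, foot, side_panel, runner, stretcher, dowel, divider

Valid

1. top@(1, 1, 0) [+y clear] — {top}
2. drawer_front@(1, 2, 0) [+y clear] — {drawer_front, top}
3. foot@(0, 1, 0) [+y clear] — {drawer_front, foot, top}
4. side_panel@(0, 0, 0) [-x clear] — {drawer_front, foot, side_panel, top}
5. runner@(2, 1, 0) [+x clear] — {drawer_front, foot, runner, side_panel, top}
6. stretcher@(2, 0, 0) [-y clear] — {drawer_front, foot, runner, side_panel, stretcher, top}
7. dowel@(0, 2, 0) [+z clear] — {dowel, drawer_front, foot, runner, side_panel, stretcher, top}
8. divider@(0, 3, 0) [+x clear] — {divider, dowel, drawer_front, foot, runner, side_panel, stretcher, top}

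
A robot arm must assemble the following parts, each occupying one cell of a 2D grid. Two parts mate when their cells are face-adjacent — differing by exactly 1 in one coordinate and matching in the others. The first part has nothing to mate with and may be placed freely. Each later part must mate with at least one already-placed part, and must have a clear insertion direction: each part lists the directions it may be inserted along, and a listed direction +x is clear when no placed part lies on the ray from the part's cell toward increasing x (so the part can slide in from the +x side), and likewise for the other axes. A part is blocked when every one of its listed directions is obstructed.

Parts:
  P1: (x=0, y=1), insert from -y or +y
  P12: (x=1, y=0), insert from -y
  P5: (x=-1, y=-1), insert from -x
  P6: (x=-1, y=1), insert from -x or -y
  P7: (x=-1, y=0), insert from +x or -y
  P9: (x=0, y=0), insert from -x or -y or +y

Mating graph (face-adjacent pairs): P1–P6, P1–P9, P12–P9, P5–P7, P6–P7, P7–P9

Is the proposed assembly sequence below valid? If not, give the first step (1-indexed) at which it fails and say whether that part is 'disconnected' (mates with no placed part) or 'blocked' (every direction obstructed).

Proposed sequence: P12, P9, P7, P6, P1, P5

1. P12@(1, 0) [-y clear] — {P12}
2. P9@(0, 0) [-x clear] — {P12, P9}
3. P7@(-1, 0) [-y clear] — {P12, P7, P9}
4. P6@(-1, 1) [-x clear] — {P12, P6, P7, P9}
5. P1@(0, 1) [+y clear] — {P1, P12, P6, P7, P9}
6. P5@(-1, -1) [-x clear] — {P1, P12, P5, P6, P7, P9}

Valid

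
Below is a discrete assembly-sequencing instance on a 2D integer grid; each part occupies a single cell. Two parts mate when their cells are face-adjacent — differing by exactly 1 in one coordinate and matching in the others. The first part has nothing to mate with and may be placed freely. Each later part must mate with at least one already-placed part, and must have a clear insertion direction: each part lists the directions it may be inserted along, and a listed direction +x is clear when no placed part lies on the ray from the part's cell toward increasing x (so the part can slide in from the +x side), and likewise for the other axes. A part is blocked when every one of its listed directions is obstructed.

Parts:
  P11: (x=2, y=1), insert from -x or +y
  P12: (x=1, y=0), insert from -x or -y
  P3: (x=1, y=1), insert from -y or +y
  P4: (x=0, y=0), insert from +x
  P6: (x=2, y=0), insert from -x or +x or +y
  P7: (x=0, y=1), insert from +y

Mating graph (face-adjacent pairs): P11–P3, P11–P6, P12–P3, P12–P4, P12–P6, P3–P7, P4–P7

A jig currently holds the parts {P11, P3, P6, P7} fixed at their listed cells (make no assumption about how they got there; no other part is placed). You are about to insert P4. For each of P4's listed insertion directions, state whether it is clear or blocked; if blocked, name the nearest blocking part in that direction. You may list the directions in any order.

+x: nearest on ray is P6@(2, 0) ⇒ blocked

+x: blocked by P6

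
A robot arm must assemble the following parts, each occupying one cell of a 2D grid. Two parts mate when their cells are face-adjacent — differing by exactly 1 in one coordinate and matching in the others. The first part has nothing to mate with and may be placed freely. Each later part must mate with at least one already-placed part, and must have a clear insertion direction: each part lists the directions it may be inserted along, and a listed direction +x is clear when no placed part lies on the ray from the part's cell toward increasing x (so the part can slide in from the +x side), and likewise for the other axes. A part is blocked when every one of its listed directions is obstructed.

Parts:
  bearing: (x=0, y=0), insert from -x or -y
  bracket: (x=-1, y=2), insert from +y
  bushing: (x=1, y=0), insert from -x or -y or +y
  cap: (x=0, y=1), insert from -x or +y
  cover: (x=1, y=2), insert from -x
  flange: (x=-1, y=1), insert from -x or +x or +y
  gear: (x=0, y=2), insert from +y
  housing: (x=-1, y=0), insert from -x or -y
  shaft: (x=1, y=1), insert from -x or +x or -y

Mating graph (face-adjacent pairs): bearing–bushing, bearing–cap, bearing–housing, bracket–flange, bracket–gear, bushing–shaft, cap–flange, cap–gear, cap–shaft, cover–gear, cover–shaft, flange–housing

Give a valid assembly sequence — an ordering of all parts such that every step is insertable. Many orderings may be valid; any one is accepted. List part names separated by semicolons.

cap; shaft; cover; bearing; housing; flange; bushing; bracket; gear

1. cap@(0, 1) [-x clear] — {cap}
2. shaft@(1, 1) [+x clear] — {cap, shaft}
3. cover@(1, 2) [-x clear] — {cap, cover, shaft}
4. bearing@(0, 0) [-x clear] — {bearing, cap, cover, shaft}
5. housing@(-1, 0) [-x clear] — {bearing, cap, cover, housing, shaft}
6. flange@(-1, 1) [-x clear] — {bearing, cap, cover, flange, housing, shaft}
7. bushing@(1, 0) [-y clear] — {bearing, bushing, cap, cover, flange, housing, shaft}
8. bracket@(-1, 2) [+y clear] — {bearing, bracket, bushing, cap, cover, flange, housing, shaft}
9. gear@(0, 2) [+y clear] — {bearing, bracket, bushing, cap, cover, flange, gear, housing, shaft}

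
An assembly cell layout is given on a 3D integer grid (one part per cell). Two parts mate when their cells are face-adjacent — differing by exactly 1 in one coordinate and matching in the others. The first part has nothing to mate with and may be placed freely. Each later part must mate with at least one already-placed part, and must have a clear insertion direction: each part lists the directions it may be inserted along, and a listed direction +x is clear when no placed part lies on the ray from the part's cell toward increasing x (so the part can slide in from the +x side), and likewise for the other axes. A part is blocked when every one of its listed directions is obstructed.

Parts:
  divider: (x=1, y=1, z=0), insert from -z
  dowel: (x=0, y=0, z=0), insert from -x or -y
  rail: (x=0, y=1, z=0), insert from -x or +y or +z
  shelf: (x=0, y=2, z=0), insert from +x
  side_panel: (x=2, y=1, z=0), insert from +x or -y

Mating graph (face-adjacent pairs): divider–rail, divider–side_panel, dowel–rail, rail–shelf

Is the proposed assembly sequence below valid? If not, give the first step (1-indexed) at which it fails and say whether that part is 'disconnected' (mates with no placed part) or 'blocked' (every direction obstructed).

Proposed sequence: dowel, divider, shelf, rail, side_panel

Invalid at step 2 (disconnected)

1. dowel@(0, 0, 0) [-x clear] — {dowel}
2. divider@(1, 1, 0) — no placed neighbour ⇒ disconnected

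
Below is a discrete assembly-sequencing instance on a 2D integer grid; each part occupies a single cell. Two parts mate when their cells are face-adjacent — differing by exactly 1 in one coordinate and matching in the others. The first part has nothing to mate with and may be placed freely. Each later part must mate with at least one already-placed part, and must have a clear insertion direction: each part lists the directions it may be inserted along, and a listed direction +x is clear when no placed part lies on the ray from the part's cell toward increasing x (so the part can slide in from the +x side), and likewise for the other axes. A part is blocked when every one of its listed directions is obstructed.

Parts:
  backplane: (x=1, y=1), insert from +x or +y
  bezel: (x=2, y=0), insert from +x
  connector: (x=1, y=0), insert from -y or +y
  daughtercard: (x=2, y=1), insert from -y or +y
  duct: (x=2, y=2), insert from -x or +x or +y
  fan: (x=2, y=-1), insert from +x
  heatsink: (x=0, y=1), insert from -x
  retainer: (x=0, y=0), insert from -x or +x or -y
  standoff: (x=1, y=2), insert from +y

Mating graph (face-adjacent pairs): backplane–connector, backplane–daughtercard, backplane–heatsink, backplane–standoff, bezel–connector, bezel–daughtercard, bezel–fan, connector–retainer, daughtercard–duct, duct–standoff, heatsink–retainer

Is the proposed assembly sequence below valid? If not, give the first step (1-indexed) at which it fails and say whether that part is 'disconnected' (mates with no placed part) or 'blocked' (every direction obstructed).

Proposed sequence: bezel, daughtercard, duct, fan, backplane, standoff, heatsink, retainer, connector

1. bezel@(2, 0) [+x clear] — {bezel}
2. daughtercard@(2, 1) [+y clear] — {bezel, daughtercard}
3. duct@(2, 2) [-x clear] — {bezel, daughtercard, duct}
4. fan@(2, -1) [+x clear] — {bezel, daughtercard, duct, fan}
5. backplane@(1, 1) [+y clear] — {backplane, bezel, daughtercard, duct, fan}
6. standoff@(1, 2) [+y clear] — {backplane, bezel, daughtercard, duct, fan, standoff}
7. heatsink@(0, 1) [-x clear] — {backplane, bezel, daughtercard, duct, fan, heatsink, standoff}
8. retainer@(0, 0) [-x clear] — {backplane, bezel, daughtercard, duct, fan, heatsink, retainer, standoff}
9. connector@(1, 0) [-y clear] — {backplane, bezel, connector, daughtercard, duct, fan, heatsink, retainer, standoff}

Valid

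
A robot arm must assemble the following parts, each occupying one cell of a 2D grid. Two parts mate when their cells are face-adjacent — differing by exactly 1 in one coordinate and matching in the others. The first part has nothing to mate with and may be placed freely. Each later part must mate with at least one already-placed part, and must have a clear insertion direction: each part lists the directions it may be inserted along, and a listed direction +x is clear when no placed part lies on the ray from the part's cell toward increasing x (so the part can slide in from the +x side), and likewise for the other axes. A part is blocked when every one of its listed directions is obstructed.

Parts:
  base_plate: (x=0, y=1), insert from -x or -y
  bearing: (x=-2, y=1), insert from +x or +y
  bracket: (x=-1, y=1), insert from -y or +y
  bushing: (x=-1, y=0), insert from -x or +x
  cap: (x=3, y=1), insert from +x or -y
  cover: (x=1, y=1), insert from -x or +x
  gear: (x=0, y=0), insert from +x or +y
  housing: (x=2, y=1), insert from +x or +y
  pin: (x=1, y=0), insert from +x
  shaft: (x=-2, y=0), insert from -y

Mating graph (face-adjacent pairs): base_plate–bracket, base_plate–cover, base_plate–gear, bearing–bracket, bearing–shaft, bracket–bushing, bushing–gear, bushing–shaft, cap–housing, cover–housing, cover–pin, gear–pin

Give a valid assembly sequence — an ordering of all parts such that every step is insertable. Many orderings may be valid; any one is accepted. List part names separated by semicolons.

1. base_plate@(0, 1) [-x clear] — {base_plate}
2. gear@(0, 0) [+x clear] — {base_plate, gear}
3. pin@(1, 0) [+x clear] — {base_plate, gear, pin}
4. bracket@(-1, 1) [-y clear] — {base_plate, bracket, gear, pin}
5. bearing@(-2, 1) [+y clear] — {base_plate, bearing, bracket, gear, pin}
6. bushing@(-1, 0) [-x clear] — {base_plate, bearing, bracket, bushing, gear, pin}
7. shaft@(-2, 0) [-y clear] — {base_plate, bearing, bracket, bushing, gear, pin, shaft}
8. cover@(1, 1) [+x clear] — {base_plate, bearing, bracket, bushing, cover, gear, pin, shaft}
9. housing@(2, 1) [+x clear] — {base_plate, bearing, bracket, bushing, cover, gear, housing, pin, shaft}
10. cap@(3, 1) [+x clear] — {base_plate, bearing, bracket, bushing, cap, cover, gear, housing, pin, shaft}

base_plate; gear; pin; bracket; bearing; bushing; shaft; cover; housing; cap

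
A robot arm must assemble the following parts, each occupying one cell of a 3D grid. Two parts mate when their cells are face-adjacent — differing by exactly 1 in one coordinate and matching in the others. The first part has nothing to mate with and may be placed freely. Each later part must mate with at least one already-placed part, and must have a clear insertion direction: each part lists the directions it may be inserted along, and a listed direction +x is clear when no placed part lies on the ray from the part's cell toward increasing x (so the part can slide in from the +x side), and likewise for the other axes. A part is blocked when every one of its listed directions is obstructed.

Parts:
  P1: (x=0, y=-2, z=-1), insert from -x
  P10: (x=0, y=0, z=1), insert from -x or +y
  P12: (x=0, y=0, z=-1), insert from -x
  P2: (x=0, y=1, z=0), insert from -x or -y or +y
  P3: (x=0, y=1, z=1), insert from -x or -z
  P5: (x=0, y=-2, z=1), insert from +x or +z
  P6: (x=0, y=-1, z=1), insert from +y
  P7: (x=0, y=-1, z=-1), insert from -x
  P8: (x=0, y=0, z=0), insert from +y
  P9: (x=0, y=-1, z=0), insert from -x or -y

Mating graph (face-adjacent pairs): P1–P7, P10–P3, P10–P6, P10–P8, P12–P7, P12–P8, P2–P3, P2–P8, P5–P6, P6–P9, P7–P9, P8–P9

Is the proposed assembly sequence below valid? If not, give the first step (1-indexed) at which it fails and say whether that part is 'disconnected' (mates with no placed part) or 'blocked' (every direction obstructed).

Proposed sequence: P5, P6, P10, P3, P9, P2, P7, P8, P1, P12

Invalid at step 8 (blocked)

1. P5@(0, -2, 1) [+x clear] — {P5}
2. P6@(0, -1, 1) [+y clear] — {P5, P6}
3. P10@(0, 0, 1) [-x clear] — {P10, P5, P6}
4. P3@(0, 1, 1) [-x clear] — {P10, P3, P5, P6}
5. P9@(0, -1, 0) [-x clear] — {P10, P3, P5, P6, P9}
6. P2@(0, 1, 0) [-x clear] — {P10, P2, P3, P5, P6, P9}
7. P7@(0, -1, -1) [-x clear] — {P10, P2, P3, P5, P6, P7, P9}
8. P8@(0, 0, 0) — +y all obstructed ⇒ blocked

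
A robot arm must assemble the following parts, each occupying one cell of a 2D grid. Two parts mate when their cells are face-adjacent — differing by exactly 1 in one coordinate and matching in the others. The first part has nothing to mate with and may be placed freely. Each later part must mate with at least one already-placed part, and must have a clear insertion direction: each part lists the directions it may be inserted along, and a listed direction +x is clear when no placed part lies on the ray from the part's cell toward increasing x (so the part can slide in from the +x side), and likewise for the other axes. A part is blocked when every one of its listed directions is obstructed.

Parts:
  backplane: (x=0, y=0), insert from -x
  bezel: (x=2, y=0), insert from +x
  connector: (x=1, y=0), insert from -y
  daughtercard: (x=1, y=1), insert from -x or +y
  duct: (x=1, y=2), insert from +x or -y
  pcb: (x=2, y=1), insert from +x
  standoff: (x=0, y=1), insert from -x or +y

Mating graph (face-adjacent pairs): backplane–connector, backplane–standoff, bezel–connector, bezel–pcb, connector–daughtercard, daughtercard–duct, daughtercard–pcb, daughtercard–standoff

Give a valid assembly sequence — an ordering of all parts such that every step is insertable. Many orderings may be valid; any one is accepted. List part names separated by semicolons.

connector; daughtercard; pcb; duct; standoff; bezel; backplane

1. connector@(1, 0) [-y clear] — {connector}
2. daughtercard@(1, 1) [-x clear] — {connector, daughtercard}
3. pcb@(2, 1) [+x clear] — {connector, daughtercard, pcb}
4. duct@(1, 2) [+x clear] — {connector, daughtercard, duct, pcb}
5. standoff@(0, 1) [-x clear] — {connector, daughtercard, duct, pcb, standoff}
6. bezel@(2, 0) [+x clear] — {bezel, connector, daughtercard, duct, pcb, standoff}
7. backplane@(0, 0) [-x clear] — {backplane, bezel, connector, daughtercard, duct, pcb, standoff}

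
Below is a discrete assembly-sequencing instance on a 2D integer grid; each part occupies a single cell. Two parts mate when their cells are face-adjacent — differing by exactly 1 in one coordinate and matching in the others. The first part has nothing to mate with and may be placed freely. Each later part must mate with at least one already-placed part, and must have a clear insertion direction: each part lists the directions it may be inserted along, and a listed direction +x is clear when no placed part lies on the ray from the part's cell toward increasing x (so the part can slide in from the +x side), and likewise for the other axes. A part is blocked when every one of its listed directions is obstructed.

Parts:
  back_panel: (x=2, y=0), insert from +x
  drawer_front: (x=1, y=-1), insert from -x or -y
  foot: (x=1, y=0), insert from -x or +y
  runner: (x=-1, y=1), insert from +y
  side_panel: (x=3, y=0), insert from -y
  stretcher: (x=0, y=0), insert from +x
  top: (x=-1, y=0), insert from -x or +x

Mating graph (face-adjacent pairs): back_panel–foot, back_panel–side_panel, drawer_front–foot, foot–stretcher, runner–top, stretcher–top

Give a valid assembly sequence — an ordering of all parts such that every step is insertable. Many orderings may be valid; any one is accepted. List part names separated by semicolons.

1. stretcher@(0, 0) [+x clear] — {stretcher}
2. foot@(1, 0) [+y clear] — {foot, stretcher}
3. top@(-1, 0) [-x clear] — {foot, stretcher, top}
4. drawer_front@(1, -1) [-x clear] — {drawer_front, foot, stretcher, top}
5. runner@(-1, 1) [+y clear] — {drawer_front, foot, runner, stretcher, top}
6. back_panel@(2, 0) [+x clear] — {back_panel, drawer_front, foot, runner, stretcher, top}
7. side_panel@(3, 0) [-y clear] — {back_panel, drawer_front, foot, runner, side_panel, stretcher, top}

stretcher; foot; top; drawer_front; runner; back_panel; side_panel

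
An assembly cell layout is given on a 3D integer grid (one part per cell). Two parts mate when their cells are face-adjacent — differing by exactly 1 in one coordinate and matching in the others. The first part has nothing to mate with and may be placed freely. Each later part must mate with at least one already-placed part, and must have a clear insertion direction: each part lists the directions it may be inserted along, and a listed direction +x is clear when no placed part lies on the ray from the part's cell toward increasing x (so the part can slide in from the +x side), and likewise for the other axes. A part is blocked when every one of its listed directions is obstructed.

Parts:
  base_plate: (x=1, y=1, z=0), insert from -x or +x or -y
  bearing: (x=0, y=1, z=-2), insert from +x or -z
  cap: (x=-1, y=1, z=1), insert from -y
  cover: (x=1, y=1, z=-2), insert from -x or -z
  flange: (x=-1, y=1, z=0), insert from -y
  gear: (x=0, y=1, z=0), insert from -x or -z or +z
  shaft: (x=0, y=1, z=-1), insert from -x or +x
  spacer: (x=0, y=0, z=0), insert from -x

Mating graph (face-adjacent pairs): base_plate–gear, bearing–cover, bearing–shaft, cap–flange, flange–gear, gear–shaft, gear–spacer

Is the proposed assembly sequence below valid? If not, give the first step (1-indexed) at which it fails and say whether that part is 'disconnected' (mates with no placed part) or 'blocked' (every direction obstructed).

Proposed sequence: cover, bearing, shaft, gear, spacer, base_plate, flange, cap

Valid

1. cover@(1, 1, -2) [-x clear] — {cover}
2. bearing@(0, 1, -2) [-z clear] — {bearing, cover}
3. shaft@(0, 1, -1) [-x clear] — {bearing, cover, shaft}
4. gear@(0, 1, 0) [-x clear] — {bearing, cover, gear, shaft}
5. spacer@(0, 0, 0) [-x clear] — {bearing, cover, gear, shaft, spacer}
6. base_plate@(1, 1, 0) [+x clear] — {base_plate, bearing, cover, gear, shaft, spacer}
7. flange@(-1, 1, 0) [-y clear] — {base_plate, bearing, cover, flange, gear, shaft, spacer}
8. cap@(-1, 1, 1) [-y clear] — {base_plate, bearing, cap, cover, flange, gear, shaft, spacer}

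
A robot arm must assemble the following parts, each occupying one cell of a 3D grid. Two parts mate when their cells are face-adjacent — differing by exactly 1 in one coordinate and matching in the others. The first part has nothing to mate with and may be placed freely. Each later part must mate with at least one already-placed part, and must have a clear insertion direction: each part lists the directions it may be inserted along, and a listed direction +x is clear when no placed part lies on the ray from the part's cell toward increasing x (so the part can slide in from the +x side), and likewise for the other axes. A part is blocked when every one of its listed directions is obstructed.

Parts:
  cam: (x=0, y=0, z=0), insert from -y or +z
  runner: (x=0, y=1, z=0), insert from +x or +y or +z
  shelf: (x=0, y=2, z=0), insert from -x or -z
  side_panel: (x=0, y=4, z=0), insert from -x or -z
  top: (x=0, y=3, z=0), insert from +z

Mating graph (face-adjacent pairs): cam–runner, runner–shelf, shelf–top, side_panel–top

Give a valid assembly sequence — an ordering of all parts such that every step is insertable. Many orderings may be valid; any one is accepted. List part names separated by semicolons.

1. shelf@(0, 2, 0) [-x clear] — {shelf}
2. top@(0, 3, 0) [+z clear] — {shelf, top}
3. runner@(0, 1, 0) [+x clear] — {runner, shelf, top}
4. side_panel@(0, 4, 0) [-x clear] — {runner, shelf, side_panel, top}
5. cam@(0, 0, 0) [-y clear] — {cam, runner, shelf, side_panel, top}

shelf; top; runner; side_panel; cam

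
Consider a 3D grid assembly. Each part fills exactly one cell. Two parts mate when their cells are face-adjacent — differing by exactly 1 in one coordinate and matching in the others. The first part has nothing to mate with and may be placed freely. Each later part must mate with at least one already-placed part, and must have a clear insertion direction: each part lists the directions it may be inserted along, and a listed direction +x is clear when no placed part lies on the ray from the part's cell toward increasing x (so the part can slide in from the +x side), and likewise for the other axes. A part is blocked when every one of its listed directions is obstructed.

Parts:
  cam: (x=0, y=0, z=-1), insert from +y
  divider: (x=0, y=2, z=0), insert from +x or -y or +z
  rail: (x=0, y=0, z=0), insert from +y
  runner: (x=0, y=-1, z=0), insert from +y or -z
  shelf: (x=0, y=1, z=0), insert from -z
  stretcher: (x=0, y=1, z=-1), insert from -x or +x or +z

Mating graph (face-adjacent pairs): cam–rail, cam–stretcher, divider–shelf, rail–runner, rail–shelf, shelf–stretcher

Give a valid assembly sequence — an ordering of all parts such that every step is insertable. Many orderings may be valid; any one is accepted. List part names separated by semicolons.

1. rail@(0, 0, 0) [+y clear] — {rail}
2. shelf@(0, 1, 0) [-z clear] — {rail, shelf}
3. runner@(0, -1, 0) [-z clear] — {rail, runner, shelf}
4. cam@(0, 0, -1) [+y clear] — {cam, rail, runner, shelf}
5. stretcher@(0, 1, -1) [-x clear] — {cam, rail, runner, shelf, stretcher}
6. divider@(0, 2, 0) [+x clear] — {cam, divider, rail, runner, shelf, stretcher}

rail; shelf; runner; cam; stretcher; divider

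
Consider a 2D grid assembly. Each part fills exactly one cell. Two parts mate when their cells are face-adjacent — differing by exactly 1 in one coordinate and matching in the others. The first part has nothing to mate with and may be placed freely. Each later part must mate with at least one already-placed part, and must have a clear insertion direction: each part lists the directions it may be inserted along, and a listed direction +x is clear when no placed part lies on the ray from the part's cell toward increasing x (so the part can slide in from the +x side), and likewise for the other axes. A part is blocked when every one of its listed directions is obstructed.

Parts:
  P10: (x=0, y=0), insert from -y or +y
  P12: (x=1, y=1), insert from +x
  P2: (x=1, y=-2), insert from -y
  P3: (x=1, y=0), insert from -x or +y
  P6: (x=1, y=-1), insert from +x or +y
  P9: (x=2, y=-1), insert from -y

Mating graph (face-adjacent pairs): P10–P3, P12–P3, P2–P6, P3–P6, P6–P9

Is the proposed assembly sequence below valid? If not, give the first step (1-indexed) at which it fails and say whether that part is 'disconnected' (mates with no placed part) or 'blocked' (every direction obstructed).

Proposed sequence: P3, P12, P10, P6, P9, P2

Valid

1. P3@(1, 0) [-x clear] — {P3}
2. P12@(1, 1) [+x clear] — {P12, P3}
3. P10@(0, 0) [-y clear] — {P10, P12, P3}
4. P6@(1, -1) [+x clear] — {P10, P12, P3, P6}
5. P9@(2, -1) [-y clear] — {P10, P12, P3, P6, P9}
6. P2@(1, -2) [-y clear] — {P10, P12, P2, P3, P6, P9}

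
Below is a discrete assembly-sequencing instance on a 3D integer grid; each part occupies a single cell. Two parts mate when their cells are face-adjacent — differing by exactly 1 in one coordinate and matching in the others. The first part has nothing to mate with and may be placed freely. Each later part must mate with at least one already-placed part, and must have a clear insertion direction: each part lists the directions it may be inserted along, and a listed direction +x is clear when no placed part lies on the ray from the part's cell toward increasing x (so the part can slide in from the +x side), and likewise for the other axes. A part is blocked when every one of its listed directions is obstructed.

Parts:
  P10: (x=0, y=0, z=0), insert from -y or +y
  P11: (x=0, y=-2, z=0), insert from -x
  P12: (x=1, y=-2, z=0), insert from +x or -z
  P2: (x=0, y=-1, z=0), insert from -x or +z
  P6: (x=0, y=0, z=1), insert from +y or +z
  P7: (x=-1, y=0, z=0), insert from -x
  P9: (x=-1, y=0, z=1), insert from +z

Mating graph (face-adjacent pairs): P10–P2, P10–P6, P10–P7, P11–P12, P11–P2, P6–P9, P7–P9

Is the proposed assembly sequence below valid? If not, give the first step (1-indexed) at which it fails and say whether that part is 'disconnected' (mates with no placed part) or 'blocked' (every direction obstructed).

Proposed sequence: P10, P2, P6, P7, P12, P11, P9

Invalid at step 5 (disconnected)

1. P10@(0, 0, 0) [-y clear] — {P10}
2. P2@(0, -1, 0) [-x clear] — {P10, P2}
3. P6@(0, 0, 1) [+y clear] — {P10, P2, P6}
4. P7@(-1, 0, 0) [-x clear] — {P10, P2, P6, P7}
5. P12@(1, -2, 0) — no placed neighbour ⇒ disconnected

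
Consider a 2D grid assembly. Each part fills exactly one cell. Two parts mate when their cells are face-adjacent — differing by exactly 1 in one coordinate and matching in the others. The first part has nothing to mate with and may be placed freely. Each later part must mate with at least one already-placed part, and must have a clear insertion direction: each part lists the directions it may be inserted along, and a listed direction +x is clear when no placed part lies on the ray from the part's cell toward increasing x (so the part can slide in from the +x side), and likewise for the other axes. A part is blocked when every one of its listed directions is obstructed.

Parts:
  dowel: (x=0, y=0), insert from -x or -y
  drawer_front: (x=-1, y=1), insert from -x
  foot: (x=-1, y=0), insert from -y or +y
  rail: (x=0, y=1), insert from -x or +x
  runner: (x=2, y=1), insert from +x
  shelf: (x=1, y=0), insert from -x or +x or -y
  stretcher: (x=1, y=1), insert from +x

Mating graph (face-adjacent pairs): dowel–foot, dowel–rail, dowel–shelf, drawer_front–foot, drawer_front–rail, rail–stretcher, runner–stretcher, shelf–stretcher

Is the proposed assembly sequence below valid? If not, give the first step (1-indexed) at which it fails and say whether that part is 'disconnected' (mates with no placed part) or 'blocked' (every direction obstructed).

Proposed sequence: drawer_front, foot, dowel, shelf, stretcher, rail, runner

Invalid at step 6 (blocked)

1. drawer_front@(-1, 1) [-x clear] — {drawer_front}
2. foot@(-1, 0) [-y clear] — {drawer_front, foot}
3. dowel@(0, 0) [-y clear] — {dowel, drawer_front, foot}
4. shelf@(1, 0) [+x clear] — {dowel, drawer_front, foot, shelf}
5. stretcher@(1, 1) [+x clear] — {dowel, drawer_front, foot, shelf, stretcher}
6. rail@(0, 1) — -x/+x all obstructed ⇒ blocked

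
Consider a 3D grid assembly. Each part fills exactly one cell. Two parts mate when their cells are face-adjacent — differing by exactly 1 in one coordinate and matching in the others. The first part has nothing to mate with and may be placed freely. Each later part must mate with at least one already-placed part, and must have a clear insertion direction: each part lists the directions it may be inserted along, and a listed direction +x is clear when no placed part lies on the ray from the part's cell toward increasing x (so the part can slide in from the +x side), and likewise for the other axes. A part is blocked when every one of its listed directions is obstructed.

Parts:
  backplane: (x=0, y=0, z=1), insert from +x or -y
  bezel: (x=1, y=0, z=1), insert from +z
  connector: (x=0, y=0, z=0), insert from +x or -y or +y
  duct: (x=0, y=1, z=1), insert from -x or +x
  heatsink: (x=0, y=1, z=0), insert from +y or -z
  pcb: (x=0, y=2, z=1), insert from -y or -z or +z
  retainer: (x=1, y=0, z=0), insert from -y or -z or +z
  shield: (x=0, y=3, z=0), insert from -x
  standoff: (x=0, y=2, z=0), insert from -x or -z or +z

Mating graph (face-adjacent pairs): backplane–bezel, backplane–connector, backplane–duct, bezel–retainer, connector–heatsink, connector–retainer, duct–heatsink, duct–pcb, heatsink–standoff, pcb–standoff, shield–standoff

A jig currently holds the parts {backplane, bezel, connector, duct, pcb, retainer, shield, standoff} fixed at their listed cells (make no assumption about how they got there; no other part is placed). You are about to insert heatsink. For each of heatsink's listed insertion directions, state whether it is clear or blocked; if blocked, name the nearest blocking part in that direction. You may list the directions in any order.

+y: blocked by standoff; -z: clear

+y: nearest on ray is standoff@(0, 2, 0) ⇒ blocked
-z: ray from heatsink(0, 1, 0) has no placed part ⇒ clear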